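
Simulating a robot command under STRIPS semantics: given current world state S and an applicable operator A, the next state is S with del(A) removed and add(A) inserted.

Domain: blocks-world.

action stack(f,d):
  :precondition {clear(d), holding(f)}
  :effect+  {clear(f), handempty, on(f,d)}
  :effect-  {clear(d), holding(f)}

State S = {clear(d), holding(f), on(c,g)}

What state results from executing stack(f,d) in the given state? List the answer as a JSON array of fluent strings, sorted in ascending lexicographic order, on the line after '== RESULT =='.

Compute (S \ del) ∪ add:
  pre ⊆ S: {clear(d), holding(f)} ⊆ S  — applicable
  S \ del = {on(c,g)}
  ∪ add   = {clear(f), handempty, on(c,g), on(f,d)}

== RESULT ==
["clear(f)", "handempty", "on(c,g)", "on(f,d)"]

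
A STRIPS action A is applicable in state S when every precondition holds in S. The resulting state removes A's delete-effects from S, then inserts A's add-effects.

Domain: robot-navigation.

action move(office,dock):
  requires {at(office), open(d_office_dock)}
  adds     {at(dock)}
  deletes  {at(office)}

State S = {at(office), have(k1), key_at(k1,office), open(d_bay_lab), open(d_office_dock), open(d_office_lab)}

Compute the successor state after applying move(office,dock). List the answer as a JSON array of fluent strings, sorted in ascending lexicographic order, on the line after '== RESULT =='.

Progress:
  pre ⊆ S: {at(office), open(d_office_dock)} ⊆ S  — applicable
  S \ del = {have(k1), key_at(k1,office), open(d_bay_lab), open(d_office_dock), open(d_office_lab)}
  ∪ add   = {at(dock), have(k1), key_at(k1,office), open(d_bay_lab), open(d_office_dock), open(d_office_lab)}

== RESULT ==
["at(dock)", "have(k1)", "key_at(k1,office)", "open(d_bay_lab)", "open(d_office_dock)", "open(d_office_lab)"]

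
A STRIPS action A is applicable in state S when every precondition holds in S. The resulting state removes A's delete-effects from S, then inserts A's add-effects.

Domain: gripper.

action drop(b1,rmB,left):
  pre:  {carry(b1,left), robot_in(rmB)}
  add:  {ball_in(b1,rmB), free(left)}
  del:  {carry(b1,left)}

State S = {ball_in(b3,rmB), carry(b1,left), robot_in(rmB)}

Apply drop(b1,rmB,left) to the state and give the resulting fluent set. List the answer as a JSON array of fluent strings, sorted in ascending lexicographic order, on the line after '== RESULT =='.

Progress:
  pre ⊆ S: {carry(b1,left), robot_in(rmB)} ⊆ S  — applicable
  S \ del = {ball_in(b3,rmB), robot_in(rmB)}
  ∪ add   = {ball_in(b1,rmB), ball_in(b3,rmB), free(left), robot_in(rmB)}

== RESULT ==
["ball_in(b1,rmB)", "ball_in(b3,rmB)", "free(left)", "robot_in(rmB)"]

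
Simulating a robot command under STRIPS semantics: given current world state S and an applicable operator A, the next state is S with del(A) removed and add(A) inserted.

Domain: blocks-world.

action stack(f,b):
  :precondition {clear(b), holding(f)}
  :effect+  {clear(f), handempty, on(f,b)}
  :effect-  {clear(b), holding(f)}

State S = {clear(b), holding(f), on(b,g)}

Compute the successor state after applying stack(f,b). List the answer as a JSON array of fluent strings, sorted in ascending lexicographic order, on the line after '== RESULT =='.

Compute (S \ del) ∪ add:
  pre ⊆ S: {clear(b), holding(f)} ⊆ S  — applicable
  S \ del = {on(b,g)}
  ∪ add   = {clear(f), handempty, on(b,g), on(f,b)}

== RESULT ==
["clear(f)", "handempty", "on(b,g)", "on(f,b)"]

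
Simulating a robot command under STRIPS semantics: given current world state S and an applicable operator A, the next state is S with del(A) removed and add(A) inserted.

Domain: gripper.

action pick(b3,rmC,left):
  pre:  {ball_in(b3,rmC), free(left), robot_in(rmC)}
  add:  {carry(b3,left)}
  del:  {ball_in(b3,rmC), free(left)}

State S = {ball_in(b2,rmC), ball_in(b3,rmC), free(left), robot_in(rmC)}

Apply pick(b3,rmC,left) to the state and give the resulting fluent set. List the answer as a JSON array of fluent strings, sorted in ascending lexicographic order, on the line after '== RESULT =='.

Progress:
  pre ⊆ S: {ball_in(b3,rmC), free(left), robot_in(rmC)} ⊆ S  — applicable
  S \ del = {ball_in(b2,rmC), robot_in(rmC)}
  ∪ add   = {ball_in(b2,rmC), carry(b3,left), robot_in(rmC)}

== RESULT ==
["ball_in(b2,rmC)", "carry(b3,left)", "robot_in(rmC)"]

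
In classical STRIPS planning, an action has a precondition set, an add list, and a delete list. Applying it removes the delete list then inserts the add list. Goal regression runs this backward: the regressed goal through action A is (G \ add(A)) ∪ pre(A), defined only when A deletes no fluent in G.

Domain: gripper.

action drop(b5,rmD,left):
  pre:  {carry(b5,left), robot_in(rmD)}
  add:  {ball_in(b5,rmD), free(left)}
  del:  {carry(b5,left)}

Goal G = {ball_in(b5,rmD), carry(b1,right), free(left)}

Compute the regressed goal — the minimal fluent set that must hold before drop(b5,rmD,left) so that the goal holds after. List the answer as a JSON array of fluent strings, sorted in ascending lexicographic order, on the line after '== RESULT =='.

Regress:
  G ∩ del = {}  (empty — regression defined)
  G \ add = {ball_in(b5,rmD), carry(b1,right), free(left)} \ {ball_in(b5,rmD), free(left)} = {carry(b1,right)}
  ∪ pre   = {carry(b1,right)} ∪ {carry(b5,left), robot_in(rmD)}
          = {carry(b1,right), carry(b5,left), robot_in(rmD)}

== RESULT ==
["carry(b1,right)", "carry(b5,left)", "robot_in(rmD)"]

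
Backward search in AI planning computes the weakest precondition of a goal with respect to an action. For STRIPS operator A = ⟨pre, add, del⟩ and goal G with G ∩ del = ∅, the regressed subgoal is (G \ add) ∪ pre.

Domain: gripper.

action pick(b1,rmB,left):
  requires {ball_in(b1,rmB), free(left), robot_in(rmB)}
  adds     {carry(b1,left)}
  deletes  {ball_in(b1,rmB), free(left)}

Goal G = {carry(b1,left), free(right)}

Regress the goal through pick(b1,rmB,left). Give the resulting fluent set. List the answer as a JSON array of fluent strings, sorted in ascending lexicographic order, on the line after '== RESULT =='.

Compute (G \ add) ∪ pre:
  G ∩ del = {}  (empty — regression defined)
  G \ add = {carry(b1,left), free(right)} \ {carry(b1,left)} = {free(right)}
  ∪ pre   = {free(right)} ∪ {ball_in(b1,rmB), free(left), robot_in(rmB)}
          = {ball_in(b1,rmB), free(left), free(right), robot_in(rmB)}

== RESULT ==
["ball_in(b1,rmB)", "free(left)", "free(right)", "robot_in(rmB)"]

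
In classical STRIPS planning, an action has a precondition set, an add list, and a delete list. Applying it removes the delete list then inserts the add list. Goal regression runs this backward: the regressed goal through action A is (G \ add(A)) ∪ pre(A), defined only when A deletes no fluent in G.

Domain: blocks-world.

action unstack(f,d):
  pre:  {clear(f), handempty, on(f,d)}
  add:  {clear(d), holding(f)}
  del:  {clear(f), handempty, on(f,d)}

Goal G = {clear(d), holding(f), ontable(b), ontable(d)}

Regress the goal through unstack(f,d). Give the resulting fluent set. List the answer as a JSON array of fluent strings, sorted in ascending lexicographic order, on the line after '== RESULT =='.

Regress:
  G ∩ del = {}  (empty — regression defined)
  G \ add = {clear(d), holding(f), ontable(b), ontable(d)} \ {clear(d), holding(f)} = {ontable(b), ontable(d)}
  ∪ pre   = {ontable(b), ontable(d)} ∪ {clear(f), handempty, on(f,d)}
          = {clear(f), handempty, on(f,d), ontable(b), ontable(d)}

== RESULT ==
["clear(f)", "handempty", "on(f,d)", "ontable(b)", "ontable(d)"]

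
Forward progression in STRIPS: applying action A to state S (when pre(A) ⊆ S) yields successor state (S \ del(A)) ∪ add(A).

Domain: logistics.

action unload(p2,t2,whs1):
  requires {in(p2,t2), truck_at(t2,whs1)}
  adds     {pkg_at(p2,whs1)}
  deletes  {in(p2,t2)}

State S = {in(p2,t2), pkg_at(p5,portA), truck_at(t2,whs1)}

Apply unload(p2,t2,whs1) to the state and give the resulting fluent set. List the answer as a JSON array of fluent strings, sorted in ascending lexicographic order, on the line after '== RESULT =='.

Compute (S \ del) ∪ add:
  pre ⊆ S: {in(p2,t2), truck_at(t2,whs1)} ⊆ S  — applicable
  S \ del = {pkg_at(p5,portA), truck_at(t2,whs1)}
  ∪ add   = {pkg_at(p2,whs1), pkg_at(p5,portA), truck_at(t2,whs1)}

== RESULT ==
["pkg_at(p2,whs1)", "pkg_at(p5,portA)", "truck_at(t2,whs1)"]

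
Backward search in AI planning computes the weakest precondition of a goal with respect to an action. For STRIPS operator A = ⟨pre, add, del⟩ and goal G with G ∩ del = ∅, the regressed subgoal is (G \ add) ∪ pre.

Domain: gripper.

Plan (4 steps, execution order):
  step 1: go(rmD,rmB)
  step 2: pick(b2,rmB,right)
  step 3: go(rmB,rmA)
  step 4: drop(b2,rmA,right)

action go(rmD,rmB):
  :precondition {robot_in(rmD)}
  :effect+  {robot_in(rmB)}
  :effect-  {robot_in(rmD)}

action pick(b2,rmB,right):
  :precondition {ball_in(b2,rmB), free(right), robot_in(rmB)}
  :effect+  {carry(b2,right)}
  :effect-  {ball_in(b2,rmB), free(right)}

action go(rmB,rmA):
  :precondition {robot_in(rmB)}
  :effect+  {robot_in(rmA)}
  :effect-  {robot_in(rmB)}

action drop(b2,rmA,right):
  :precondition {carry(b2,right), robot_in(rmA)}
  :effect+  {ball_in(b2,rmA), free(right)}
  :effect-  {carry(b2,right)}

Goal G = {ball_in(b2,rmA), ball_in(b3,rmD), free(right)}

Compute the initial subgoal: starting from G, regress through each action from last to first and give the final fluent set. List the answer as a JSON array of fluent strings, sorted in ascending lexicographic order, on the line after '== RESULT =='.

Regress step by step:
  through step 4 (drop(b2,rmA,right)): drop {ball_in(b2,rmA), free(right)}, keep {ball_in(b3,rmD)}, require {carry(b2,right), robot_in(rmA)}
    → {ball_in(b3,rmD), carry(b2,right), robot_in(rmA)}
  through step 3 (go(rmB,rmA)): drop {robot_in(rmA)}, keep {ball_in(b3,rmD), carry(b2,right)}, require {robot_in(rmB)}
    → {ball_in(b3,rmD), carry(b2,right), robot_in(rmB)}
  through step 2 (pick(b2,rmB,right)): drop {carry(b2,right)}, keep {ball_in(b3,rmD), robot_in(rmB)}, require {ball_in(b2,rmB), free(right), robot_in(rmB)}
    → {ball_in(b2,rmB), ball_in(b3,rmD), free(right), robot_in(rmB)}
  through step 1 (go(rmD,rmB)): drop {robot_in(rmB)}, keep {ball_in(b2,rmB), ball_in(b3,rmD), free(right)}, require {robot_in(rmD)}
    → {ball_in(b2,rmB), ball_in(b3,rmD), free(right), robot_in(rmD)}

== RESULT ==
["ball_in(b2,rmB)", "ball_in(b3,rmD)", "free(right)", "robot_in(rmD)"]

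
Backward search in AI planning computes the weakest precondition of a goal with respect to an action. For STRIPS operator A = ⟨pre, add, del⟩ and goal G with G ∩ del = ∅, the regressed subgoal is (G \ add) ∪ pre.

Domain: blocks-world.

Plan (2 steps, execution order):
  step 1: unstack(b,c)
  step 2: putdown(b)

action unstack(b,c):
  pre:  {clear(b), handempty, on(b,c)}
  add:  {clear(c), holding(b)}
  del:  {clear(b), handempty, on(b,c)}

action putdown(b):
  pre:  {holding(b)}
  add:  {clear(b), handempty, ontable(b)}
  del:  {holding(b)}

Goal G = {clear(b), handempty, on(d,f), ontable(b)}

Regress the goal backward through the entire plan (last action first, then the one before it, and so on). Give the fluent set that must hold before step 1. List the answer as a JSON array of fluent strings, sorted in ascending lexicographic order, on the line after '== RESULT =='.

Work backward from the goal:
  through step 2 (putdown(b)): drop {clear(b), handempty, ontable(b)}, keep {on(d,f)}, require {holding(b)}
    → {holding(b), on(d,f)}
  through step 1 (unstack(b,c)): drop {holding(b)}, keep {on(d,f)}, require {clear(b), handempty, on(b,c)}
    → {clear(b), handempty, on(b,c), on(d,f)}

== RESULT ==
["clear(b)", "handempty", "on(b,c)", "on(d,f)"]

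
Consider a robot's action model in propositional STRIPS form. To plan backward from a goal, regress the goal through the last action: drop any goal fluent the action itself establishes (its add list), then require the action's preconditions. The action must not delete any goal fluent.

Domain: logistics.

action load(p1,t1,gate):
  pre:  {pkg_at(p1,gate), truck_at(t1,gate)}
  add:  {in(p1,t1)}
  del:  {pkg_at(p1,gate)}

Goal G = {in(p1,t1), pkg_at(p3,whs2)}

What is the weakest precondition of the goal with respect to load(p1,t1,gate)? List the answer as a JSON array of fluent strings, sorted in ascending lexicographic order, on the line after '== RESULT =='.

Regress:
  G ∩ del = {}  (empty — regression defined)
  G \ add = {in(p1,t1), pkg_at(p3,whs2)} \ {in(p1,t1)} = {pkg_at(p3,whs2)}
  ∪ pre   = {pkg_at(p3,whs2)} ∪ {pkg_at(p1,gate), truck_at(t1,gate)}
          = {pkg_at(p1,gate), pkg_at(p3,whs2), truck_at(t1,gate)}

== RESULT ==
["pkg_at(p1,gate)", "pkg_at(p3,whs2)", "truck_at(t1,gate)"]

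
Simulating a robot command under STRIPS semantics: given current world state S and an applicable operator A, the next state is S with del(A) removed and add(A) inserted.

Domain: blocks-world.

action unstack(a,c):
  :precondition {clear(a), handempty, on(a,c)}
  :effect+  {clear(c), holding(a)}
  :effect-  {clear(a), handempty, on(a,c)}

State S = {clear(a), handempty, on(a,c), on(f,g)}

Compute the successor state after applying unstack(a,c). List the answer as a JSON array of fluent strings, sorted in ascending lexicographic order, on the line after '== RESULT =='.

Compute (S \ del) ∪ add:
  pre ⊆ S: {clear(a), handempty, on(a,c)} ⊆ S  — applicable
  S \ del = {on(f,g)}
  ∪ add   = {clear(c), holding(a), on(f,g)}

== RESULT ==
["clear(c)", "holding(a)", "on(f,g)"]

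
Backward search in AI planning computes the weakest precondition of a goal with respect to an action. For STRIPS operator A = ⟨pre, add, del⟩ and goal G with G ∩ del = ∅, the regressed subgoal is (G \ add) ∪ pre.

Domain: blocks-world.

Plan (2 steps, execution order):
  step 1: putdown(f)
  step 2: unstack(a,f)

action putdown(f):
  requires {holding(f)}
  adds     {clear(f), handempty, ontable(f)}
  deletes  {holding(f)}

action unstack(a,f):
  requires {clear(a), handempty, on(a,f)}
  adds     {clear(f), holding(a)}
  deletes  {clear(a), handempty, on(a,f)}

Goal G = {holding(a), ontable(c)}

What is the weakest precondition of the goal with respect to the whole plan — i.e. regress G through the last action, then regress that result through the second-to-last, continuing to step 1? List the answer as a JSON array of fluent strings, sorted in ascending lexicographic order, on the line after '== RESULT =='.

Work backward from the goal:
  through step 2 (unstack(a,f)): drop {holding(a)}, keep {ontable(c)}, require {clear(a), handempty, on(a,f)}
    → {clear(a), handempty, on(a,f), ontable(c)}
  through step 1 (putdown(f)): drop {handempty}, keep {clear(a), on(a,f), ontable(c)}, require {holding(f)}
    → {clear(a), holding(f), on(a,f), ontable(c)}

== RESULT ==
["clear(a)", "holding(f)", "on(a,f)", "ontable(c)"]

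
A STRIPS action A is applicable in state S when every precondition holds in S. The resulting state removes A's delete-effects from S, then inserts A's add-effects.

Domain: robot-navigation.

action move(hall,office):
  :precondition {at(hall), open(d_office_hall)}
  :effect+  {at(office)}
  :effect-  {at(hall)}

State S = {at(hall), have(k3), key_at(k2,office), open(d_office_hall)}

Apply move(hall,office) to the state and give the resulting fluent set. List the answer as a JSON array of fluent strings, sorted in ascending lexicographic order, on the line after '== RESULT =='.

Progress:
  pre ⊆ S: {at(hall), open(d_office_hall)} ⊆ S  — applicable
  S \ del = {have(k3), key_at(k2,office), open(d_office_hall)}
  ∪ add   = {at(office), have(k3), key_at(k2,office), open(d_office_hall)}

== RESULT ==
["at(office)", "have(k3)", "key_at(k2,office)", "open(d_office_hall)"]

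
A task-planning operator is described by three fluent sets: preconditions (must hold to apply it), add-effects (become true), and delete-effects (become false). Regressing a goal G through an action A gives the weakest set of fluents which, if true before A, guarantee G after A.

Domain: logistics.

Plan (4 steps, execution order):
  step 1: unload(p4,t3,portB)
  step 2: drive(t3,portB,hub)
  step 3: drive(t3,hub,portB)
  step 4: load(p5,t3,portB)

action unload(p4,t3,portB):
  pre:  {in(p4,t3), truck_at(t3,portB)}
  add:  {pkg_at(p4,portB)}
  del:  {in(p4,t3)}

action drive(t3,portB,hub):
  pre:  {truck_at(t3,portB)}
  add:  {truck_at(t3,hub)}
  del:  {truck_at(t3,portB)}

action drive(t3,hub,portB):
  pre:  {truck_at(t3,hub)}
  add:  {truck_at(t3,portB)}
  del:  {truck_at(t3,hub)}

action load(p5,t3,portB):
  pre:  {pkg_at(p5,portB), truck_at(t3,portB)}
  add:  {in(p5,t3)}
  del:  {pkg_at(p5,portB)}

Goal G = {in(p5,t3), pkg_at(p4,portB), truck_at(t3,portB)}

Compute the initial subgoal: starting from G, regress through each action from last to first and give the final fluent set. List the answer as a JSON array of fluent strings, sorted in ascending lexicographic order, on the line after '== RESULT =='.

Regress step by step:
  through step 4 (load(p5,t3,portB)): drop {in(p5,t3)}, keep {pkg_at(p4,portB), truck_at(t3,portB)}, require {pkg_at(p5,portB), truck_at(t3,portB)}
    → {pkg_at(p4,portB), pkg_at(p5,portB), truck_at(t3,portB)}
  through step 3 (drive(t3,hub,portB)): drop {truck_at(t3,portB)}, keep {pkg_at(p4,portB), pkg_at(p5,portB)}, require {truck_at(t3,hub)}
    → {pkg_at(p4,portB), pkg_at(p5,portB), truck_at(t3,hub)}
  through step 2 (drive(t3,portB,hub)): drop {truck_at(t3,hub)}, keep {pkg_at(p4,portB), pkg_at(p5,portB)}, require {truck_at(t3,portB)}
    → {pkg_at(p4,portB), pkg_at(p5,portB), truck_at(t3,portB)}
  through step 1 (unload(p4,t3,portB)): drop {pkg_at(p4,portB)}, keep {pkg_at(p5,portB), truck_at(t3,portB)}, require {in(p4,t3), truck_at(t3,portB)}
    → {in(p4,t3), pkg_at(p5,portB), truck_at(t3,portB)}

== RESULT ==
["in(p4,t3)", "pkg_at(p5,portB)", "truck_at(t3,portB)"]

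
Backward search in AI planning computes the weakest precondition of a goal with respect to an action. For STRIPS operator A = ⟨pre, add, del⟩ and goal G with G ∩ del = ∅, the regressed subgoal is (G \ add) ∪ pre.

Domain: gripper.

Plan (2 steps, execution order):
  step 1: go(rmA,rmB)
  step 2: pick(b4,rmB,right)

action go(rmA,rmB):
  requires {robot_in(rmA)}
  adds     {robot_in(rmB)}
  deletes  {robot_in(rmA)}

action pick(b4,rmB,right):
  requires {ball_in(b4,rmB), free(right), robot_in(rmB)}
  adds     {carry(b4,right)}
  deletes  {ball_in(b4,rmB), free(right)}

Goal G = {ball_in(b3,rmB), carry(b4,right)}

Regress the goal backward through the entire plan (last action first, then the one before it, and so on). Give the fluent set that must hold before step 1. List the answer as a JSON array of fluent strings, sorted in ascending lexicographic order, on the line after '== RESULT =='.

Regress step by step:
  through step 2 (pick(b4,rmB,right)): drop {carry(b4,right)}, keep {ball_in(b3,rmB)}, require {ball_in(b4,rmB), free(right), robot_in(rmB)}
    → {ball_in(b3,rmB), ball_in(b4,rmB), free(right), robot_in(rmB)}
  through step 1 (go(rmA,rmB)): drop {robot_in(rmB)}, keep {ball_in(b3,rmB), ball_in(b4,rmB), free(right)}, require {robot_in(rmA)}
    → {ball_in(b3,rmB), ball_in(b4,rmB), free(right), robot_in(rmA)}

== RESULT ==
["ball_in(b3,rmB)", "ball_in(b4,rmB)", "free(right)", "robot_in(rmA)"]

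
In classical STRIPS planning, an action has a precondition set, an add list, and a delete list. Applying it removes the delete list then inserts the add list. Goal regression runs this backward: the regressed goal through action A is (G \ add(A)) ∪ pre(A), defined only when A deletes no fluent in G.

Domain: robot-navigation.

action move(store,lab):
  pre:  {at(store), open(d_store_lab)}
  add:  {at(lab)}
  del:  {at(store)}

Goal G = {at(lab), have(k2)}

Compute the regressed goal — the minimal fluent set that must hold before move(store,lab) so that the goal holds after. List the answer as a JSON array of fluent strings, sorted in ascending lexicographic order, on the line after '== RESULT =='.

Compute (G \ add) ∪ pre:
  G ∩ del = {}  (empty — regression defined)
  G \ add = {at(lab), have(k2)} \ {at(lab)} = {have(k2)}
  ∪ pre   = {have(k2)} ∪ {at(store), open(d_store_lab)}
          = {at(store), have(k2), open(d_store_lab)}

== RESULT ==
["at(store)", "have(k2)", "open(d_store_lab)"]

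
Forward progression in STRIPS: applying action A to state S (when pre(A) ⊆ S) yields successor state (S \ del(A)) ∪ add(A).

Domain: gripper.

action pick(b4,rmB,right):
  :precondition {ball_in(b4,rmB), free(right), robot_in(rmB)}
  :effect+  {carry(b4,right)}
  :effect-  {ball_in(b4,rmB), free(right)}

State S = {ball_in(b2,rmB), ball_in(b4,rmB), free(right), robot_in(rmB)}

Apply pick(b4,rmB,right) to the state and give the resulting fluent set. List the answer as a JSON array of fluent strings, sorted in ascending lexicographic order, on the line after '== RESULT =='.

Progress:
  pre ⊆ S: {ball_in(b4,rmB), free(right), robot_in(rmB)} ⊆ S  — applicable
  S \ del = {ball_in(b2,rmB), robot_in(rmB)}
  ∪ add   = {ball_in(b2,rmB), carry(b4,right), robot_in(rmB)}

== RESULT ==
["ball_in(b2,rmB)", "carry(b4,right)", "robot_in(rmB)"]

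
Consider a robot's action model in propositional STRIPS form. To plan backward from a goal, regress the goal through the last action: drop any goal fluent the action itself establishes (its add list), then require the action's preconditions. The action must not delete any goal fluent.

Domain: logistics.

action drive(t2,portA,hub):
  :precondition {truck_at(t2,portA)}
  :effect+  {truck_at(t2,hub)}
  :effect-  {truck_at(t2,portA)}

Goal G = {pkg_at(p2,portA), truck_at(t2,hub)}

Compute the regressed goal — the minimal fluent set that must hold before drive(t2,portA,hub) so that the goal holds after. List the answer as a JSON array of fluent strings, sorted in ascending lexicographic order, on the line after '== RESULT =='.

Regress:
  G ∩ del = {}  (empty — regression defined)
  G \ add = {pkg_at(p2,portA), truck_at(t2,hub)} \ {truck_at(t2,hub)} = {pkg_at(p2,portA)}
  ∪ pre   = {pkg_at(p2,portA)} ∪ {truck_at(t2,portA)}
          = {pkg_at(p2,portA), truck_at(t2,portA)}

== RESULT ==
["pkg_at(p2,portA)", "truck_at(t2,portA)"]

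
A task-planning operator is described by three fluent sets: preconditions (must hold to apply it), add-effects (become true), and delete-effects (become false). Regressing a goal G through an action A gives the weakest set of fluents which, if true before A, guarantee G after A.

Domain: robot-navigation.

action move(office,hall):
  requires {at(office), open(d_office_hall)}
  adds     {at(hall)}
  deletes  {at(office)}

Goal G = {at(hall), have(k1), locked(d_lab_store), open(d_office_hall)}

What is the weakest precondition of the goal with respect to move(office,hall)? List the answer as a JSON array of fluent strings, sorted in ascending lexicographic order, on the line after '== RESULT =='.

Regress:
  G ∩ del = {}  (empty — regression defined)
  G \ add = {at(hall), have(k1), locked(d_lab_store), open(d_office_hall)} \ {at(hall)} = {have(k1), locked(d_lab_store), open(d_office_hall)}
  ∪ pre   = {have(k1), locked(d_lab_store), open(d_office_hall)} ∪ {at(office), open(d_office_hall)}
          = {at(office), have(k1), locked(d_lab_store), open(d_office_hall)}

== RESULT ==
["at(office)", "have(k1)", "locked(d_lab_store)", "open(d_office_hall)"]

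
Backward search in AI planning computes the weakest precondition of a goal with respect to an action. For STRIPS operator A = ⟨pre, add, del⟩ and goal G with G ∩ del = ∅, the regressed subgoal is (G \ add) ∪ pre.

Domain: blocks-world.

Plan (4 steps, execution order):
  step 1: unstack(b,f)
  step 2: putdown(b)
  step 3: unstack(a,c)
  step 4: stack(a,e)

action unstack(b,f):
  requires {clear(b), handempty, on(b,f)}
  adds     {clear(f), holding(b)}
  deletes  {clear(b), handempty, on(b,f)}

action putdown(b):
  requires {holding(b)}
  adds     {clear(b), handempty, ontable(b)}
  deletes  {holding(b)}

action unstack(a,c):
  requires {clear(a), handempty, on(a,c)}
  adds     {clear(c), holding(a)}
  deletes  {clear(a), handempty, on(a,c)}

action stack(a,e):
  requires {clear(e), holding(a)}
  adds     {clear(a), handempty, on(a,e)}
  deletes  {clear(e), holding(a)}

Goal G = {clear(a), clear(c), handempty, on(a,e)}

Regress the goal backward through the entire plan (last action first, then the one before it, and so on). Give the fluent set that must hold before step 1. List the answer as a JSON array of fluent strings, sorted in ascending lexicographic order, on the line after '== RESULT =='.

Work backward from the goal:
  through step 4 (stack(a,e)): drop {clear(a), handempty, on(a,e)}, keep {clear(c)}, require {clear(e), holding(a)}
    → {clear(c), clear(e), holding(a)}
  through step 3 (unstack(a,c)): drop {clear(c), holding(a)}, keep {clear(e)}, require {clear(a), handempty, on(a,c)}
    → {clear(a), clear(e), handempty, on(a,c)}
  through step 2 (putdown(b)): drop {handempty}, keep {clear(a), clear(e), on(a,c)}, require {holding(b)}
    → {clear(a), clear(e), holding(b), on(a,c)}
  through step 1 (unstack(b,f)): drop {holding(b)}, keep {clear(a), clear(e), on(a,c)}, require {clear(b), handempty, on(b,f)}
    → {clear(a), clear(b), clear(e), handempty, on(a,c), on(b,f)}

== RESULT ==
["clear(a)", "clear(b)", "clear(e)", "handempty", "on(a,c)", "on(b,f)"]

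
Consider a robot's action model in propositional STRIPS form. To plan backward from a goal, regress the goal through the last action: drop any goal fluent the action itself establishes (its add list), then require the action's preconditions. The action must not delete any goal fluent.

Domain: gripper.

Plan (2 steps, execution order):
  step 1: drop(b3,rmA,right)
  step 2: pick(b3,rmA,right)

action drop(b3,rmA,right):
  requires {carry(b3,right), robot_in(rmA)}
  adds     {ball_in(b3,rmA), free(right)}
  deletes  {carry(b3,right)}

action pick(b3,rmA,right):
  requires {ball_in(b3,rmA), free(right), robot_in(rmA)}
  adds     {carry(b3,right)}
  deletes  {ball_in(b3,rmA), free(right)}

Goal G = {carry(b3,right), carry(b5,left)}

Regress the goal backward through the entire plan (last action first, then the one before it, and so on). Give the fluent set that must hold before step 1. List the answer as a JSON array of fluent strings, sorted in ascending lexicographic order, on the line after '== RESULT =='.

Work backward from the goal:
  through step 2 (pick(b3,rmA,right)): drop {carry(b3,right)}, keep {carry(b5,left)}, require {ball_in(b3,rmA), free(right), robot_in(rmA)}
    → {ball_in(b3,rmA), carry(b5,left), free(right), robot_in(rmA)}
  through step 1 (drop(b3,rmA,right)): drop {ball_in(b3,rmA), free(right)}, keep {carry(b5,left), robot_in(rmA)}, require {carry(b3,right), robot_in(rmA)}
    → {carry(b3,right), carry(b5,left), robot_in(rmA)}

== RESULT ==
["carry(b3,right)", "carry(b5,left)", "robot_in(rmA)"]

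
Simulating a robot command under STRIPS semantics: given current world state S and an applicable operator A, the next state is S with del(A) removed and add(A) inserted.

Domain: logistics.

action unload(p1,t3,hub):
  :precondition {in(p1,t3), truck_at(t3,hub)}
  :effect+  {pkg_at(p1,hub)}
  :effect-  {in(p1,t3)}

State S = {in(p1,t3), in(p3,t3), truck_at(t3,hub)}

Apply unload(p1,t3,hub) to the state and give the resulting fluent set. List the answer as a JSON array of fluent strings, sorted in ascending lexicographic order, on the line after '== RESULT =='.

Progress:
  pre ⊆ S: {in(p1,t3), truck_at(t3,hub)} ⊆ S  — applicable
  S \ del = {in(p3,t3), truck_at(t3,hub)}
  ∪ add   = {in(p3,t3), pkg_at(p1,hub), truck_at(t3,hub)}

== RESULT ==
["in(p3,t3)", "pkg_at(p1,hub)", "truck_at(t3,hub)"]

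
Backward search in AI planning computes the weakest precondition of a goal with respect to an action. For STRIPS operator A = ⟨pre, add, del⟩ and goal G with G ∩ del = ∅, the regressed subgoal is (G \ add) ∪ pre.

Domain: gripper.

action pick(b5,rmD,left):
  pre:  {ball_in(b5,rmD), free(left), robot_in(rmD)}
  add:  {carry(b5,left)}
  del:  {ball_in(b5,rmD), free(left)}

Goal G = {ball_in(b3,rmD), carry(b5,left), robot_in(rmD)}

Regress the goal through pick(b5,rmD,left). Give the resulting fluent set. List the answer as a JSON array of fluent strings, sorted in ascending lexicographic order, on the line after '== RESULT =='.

Compute (G \ add) ∪ pre:
  G ∩ del = {}  (empty — regression defined)
  G \ add = {ball_in(b3,rmD), carry(b5,left), robot_in(rmD)} \ {carry(b5,left)} = {ball_in(b3,rmD), robot_in(rmD)}
  ∪ pre   = {ball_in(b3,rmD), robot_in(rmD)} ∪ {ball_in(b5,rmD), free(left), robot_in(rmD)}
          = {ball_in(b3,rmD), ball_in(b5,rmD), free(left), robot_in(rmD)}

== RESULT ==
["ball_in(b3,rmD)", "ball_in(b5,rmD)", "free(left)", "robot_in(rmD)"]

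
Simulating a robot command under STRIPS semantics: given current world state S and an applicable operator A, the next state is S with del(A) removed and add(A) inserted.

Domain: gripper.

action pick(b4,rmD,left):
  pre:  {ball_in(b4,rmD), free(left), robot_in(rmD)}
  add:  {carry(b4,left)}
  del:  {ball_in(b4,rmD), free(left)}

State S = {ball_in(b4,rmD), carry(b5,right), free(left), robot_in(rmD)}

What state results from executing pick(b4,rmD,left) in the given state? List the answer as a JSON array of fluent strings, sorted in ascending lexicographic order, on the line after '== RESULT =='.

Progress:
  pre ⊆ S: {ball_in(b4,rmD), free(left), robot_in(rmD)} ⊆ S  — applicable
  S \ del = {carry(b5,right), robot_in(rmD)}
  ∪ add   = {carry(b4,left), carry(b5,right), robot_in(rmD)}

== RESULT ==
["carry(b4,left)", "carry(b5,right)", "robot_in(rmD)"]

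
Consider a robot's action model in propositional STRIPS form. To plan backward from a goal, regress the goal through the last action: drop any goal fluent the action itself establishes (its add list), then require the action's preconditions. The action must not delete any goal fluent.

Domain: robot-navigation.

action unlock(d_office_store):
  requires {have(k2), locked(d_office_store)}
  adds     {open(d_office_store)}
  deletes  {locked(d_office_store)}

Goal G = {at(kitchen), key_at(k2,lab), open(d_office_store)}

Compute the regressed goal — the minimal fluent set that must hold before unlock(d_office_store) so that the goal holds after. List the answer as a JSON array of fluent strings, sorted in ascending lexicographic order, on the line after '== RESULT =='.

Regress:
  G ∩ del = {}  (empty — regression defined)
  G \ add = {at(kitchen), key_at(k2,lab), open(d_office_store)} \ {open(d_office_store)} = {at(kitchen), key_at(k2,lab)}
  ∪ pre   = {at(kitchen), key_at(k2,lab)} ∪ {have(k2), locked(d_office_store)}
          = {at(kitchen), have(k2), key_at(k2,lab), locked(d_office_store)}

== RESULT ==
["at(kitchen)", "have(k2)", "key_at(k2,lab)", "locked(d_office_store)"]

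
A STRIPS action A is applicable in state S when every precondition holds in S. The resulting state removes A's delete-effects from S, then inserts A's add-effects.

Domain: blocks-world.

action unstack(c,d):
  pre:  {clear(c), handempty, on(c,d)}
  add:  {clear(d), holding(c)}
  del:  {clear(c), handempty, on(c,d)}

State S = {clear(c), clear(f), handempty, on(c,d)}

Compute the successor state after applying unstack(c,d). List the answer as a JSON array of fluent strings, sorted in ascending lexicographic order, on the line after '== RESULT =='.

Compute (S \ del) ∪ add:
  pre ⊆ S: {clear(c), handempty, on(c,d)} ⊆ S  — applicable
  S \ del = {clear(f)}
  ∪ add   = {clear(d), clear(f), holding(c)}

== RESULT ==
["clear(d)", "clear(f)", "holding(c)"]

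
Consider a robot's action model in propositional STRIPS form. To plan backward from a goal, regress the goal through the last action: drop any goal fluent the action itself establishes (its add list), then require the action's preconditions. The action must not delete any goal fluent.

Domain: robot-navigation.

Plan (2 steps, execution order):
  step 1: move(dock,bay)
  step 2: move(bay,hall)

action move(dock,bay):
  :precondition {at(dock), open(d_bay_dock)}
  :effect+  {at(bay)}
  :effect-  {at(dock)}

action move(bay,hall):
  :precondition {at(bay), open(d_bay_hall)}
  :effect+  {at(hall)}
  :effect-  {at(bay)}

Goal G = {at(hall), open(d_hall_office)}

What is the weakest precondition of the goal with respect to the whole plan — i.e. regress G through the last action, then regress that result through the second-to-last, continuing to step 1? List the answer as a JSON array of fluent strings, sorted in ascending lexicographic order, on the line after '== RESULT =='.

Regress step by step:
  through step 2 (move(bay,hall)): drop {at(hall)}, keep {open(d_hall_office)}, require {at(bay), open(d_bay_hall)}
    → {at(bay), open(d_bay_hall), open(d_hall_office)}
  through step 1 (move(dock,bay)): drop {at(bay)}, keep {open(d_bay_hall), open(d_hall_office)}, require {at(dock), open(d_bay_dock)}
    → {at(dock), open(d_bay_dock), open(d_bay_hall), open(d_hall_office)}

== RESULT ==
["at(dock)", "open(d_bay_dock)", "open(d_bay_hall)", "open(d_hall_office)"]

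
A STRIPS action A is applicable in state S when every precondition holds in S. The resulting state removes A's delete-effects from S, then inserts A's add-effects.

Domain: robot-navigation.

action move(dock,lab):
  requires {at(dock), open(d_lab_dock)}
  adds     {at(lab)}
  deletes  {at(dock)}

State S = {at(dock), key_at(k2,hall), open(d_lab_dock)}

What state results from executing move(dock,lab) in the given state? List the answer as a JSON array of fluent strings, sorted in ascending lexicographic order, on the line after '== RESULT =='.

Compute (S \ del) ∪ add:
  pre ⊆ S: {at(dock), open(d_lab_dock)} ⊆ S  — applicable
  S \ del = {key_at(k2,hall), open(d_lab_dock)}
  ∪ add   = {at(lab), key_at(k2,hall), open(d_lab_dock)}

== RESULT ==
["at(lab)", "key_at(k2,hall)", "open(d_lab_dock)"]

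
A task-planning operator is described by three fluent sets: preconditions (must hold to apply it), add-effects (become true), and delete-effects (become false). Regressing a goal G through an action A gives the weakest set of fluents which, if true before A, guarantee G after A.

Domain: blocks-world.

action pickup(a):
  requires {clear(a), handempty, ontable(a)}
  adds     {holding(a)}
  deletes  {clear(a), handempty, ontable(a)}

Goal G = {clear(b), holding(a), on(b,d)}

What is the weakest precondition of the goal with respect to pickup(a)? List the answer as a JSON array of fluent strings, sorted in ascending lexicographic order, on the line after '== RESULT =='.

Regress:
  G ∩ del = {}  (empty — regression defined)
  G \ add = {clear(b), holding(a), on(b,d)} \ {holding(a)} = {clear(b), on(b,d)}
  ∪ pre   = {clear(b), on(b,d)} ∪ {clear(a), handempty, ontable(a)}
          = {clear(a), clear(b), handempty, on(b,d), ontable(a)}

== RESULT ==
["clear(a)", "clear(b)", "handempty", "on(b,d)", "ontable(a)"]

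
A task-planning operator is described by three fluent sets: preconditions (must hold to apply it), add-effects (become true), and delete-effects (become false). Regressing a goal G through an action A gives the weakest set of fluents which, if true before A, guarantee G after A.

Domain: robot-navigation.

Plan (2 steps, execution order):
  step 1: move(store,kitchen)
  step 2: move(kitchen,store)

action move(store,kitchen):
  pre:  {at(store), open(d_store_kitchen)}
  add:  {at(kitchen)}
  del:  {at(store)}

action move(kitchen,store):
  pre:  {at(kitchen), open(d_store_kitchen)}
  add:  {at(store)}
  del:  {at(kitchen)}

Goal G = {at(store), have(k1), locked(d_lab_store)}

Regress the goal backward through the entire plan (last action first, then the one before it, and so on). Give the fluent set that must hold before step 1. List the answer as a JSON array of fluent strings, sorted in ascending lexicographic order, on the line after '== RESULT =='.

Regress step by step:
  through step 2 (move(kitchen,store)): drop {at(store)}, keep {have(k1), locked(d_lab_store)}, require {at(kitchen), open(d_store_kitchen)}
    → {at(kitchen), have(k1), locked(d_lab_store), open(d_store_kitchen)}
  through step 1 (move(store,kitchen)): drop {at(kitchen)}, keep {have(k1), locked(d_lab_store), open(d_store_kitchen)}, require {at(store), open(d_store_kitchen)}
    → {at(store), have(k1), locked(d_lab_store), open(d_store_kitchen)}

== RESULT ==
["at(store)", "have(k1)", "locked(d_lab_store)", "open(d_store_kitchen)"]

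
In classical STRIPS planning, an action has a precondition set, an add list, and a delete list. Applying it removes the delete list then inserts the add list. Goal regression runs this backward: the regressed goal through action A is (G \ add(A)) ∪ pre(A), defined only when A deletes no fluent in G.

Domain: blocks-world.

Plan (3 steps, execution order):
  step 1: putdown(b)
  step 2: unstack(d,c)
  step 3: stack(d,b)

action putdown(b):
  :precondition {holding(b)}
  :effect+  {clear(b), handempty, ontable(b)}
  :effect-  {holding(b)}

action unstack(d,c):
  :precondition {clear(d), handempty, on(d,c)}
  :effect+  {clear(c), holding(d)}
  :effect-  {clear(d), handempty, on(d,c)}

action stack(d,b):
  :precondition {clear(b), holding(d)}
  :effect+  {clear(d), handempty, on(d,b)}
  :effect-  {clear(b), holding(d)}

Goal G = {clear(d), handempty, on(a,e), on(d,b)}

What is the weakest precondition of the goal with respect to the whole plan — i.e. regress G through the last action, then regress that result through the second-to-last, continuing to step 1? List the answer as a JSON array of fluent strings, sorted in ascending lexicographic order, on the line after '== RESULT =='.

Work backward from the goal:
  through step 3 (stack(d,b)): drop {clear(d), handempty, on(d,b)}, keep {on(a,e)}, require {clear(b), holding(d)}
    → {clear(b), holding(d), on(a,e)}
  through step 2 (unstack(d,c)): drop {holding(d)}, keep {clear(b), on(a,e)}, require {clear(d), handempty, on(d,c)}
    → {clear(b), clear(d), handempty, on(a,e), on(d,c)}
  through step 1 (putdown(b)): drop {clear(b), handempty}, keep {clear(d), on(a,e), on(d,c)}, require {holding(b)}
    → {clear(d), holding(b), on(a,e), on(d,c)}

== RESULT ==
["clear(d)", "holding(b)", "on(a,e)", "on(d,c)"]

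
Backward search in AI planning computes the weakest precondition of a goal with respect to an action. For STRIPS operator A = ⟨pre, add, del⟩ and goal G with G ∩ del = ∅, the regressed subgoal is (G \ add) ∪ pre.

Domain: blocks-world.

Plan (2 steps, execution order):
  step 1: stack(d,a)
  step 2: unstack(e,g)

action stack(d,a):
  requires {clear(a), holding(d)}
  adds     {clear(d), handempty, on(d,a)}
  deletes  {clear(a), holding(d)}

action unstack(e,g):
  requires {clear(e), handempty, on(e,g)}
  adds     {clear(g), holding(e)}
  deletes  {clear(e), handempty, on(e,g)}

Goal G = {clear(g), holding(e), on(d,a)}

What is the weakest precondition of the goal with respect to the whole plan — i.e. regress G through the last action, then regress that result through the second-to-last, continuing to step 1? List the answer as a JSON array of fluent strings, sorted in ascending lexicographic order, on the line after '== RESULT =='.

Regress step by step:
  through step 2 (unstack(e,g)): drop {clear(g), holding(e)}, keep {on(d,a)}, require {clear(e), handempty, on(e,g)}
    → {clear(e), handempty, on(d,a), on(e,g)}
  through step 1 (stack(d,a)): drop {handempty, on(d,a)}, keep {clear(e), on(e,g)}, require {clear(a), holding(d)}
    → {clear(a), clear(e), holding(d), on(e,g)}

== RESULT ==
["clear(a)", "clear(e)", "holding(d)", "on(e,g)"]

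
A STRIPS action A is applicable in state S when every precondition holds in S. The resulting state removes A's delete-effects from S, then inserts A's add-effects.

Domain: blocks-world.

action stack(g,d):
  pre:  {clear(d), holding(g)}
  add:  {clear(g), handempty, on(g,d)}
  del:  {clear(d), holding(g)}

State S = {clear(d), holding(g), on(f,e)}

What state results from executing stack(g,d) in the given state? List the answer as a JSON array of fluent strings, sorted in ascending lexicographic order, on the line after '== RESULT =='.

Progress:
  pre ⊆ S: {clear(d), holding(g)} ⊆ S  — applicable
  S \ del = {on(f,e)}
  ∪ add   = {clear(g), handempty, on(f,e), on(g,d)}

== RESULT ==
["clear(g)", "handempty", "on(f,e)", "on(g,d)"]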